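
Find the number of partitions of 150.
40853235313

p(n) counts ways to write n as a sum of positive integers (order ignored).
Euler's pentagonal recurrence: p(k) = p(k-1) + p(k-2) - p(k-5) - p(k-7) + p(k-12) + p(k-15) - ... (offsets j(3j∓1)/2, signs ++--, p(0)=1, p(<0)=0).
DP table for k = 0..149: p(0)=1, p(1)=1, p(2)=2, p(3)=3, p(4)=5, p(5)=7, p(6)=11, p(7)=15, p(8)=22, p(9)=30, p(10)=42, p(11)=56, p(12)=77, p(13)=101, p(14)=135, p(15)=176, p(16)=231, p(17)=297, p(18)=385, p(19)=490, p(20)=627, p(21)=792, p(22)=1002, p(23)=1255, p(24)=1575, p(25)=1958, p(26)=2436, p(27)=3010, p(28)=3718, p(29)=4565, p(30)=5604, p(31)=6842, p(32)=8349, p(33)=10143, p(34)=12310, p(35)=14883, p(36)=17977, p(37)=21637, p(38)=26015, p(39)=31185, p(40)=37338, p(41)=44583, p(42)=53174, p(43)=63261, p(44)=75175, p(45)=89134, p(46)=105558, p(47)=124754, p(48)=147273, p(49)=173525, p(50)=204226, p(51)=239943, p(52)=281589, p(53)=329931, p(54)=386155, p(55)=451276, p(56)=526823, p(57)=614154, p(58)=715220, p(59)=831820, p(60)=966467, p(61)=1121505, p(62)=1300156, p(63)=1505499, p(64)=1741630, p(65)=2012558, p(66)=2323520, p(67)=2679689, p(68)=3087735, p(69)=3554345, p(70)=4087968, p(71)=4697205, p(72)=5392783, p(73)=6185689, p(74)=7089500, p(75)=8118264, p(76)=9289091, p(77)=10619863, p(78)=12132164, p(79)=13848650, p(80)=15796476, p(81)=18004327, p(82)=20506255, p(83)=23338469, p(84)=26543660, p(85)=30167357, p(86)=34262962, p(87)=38887673, p(88)=44108109, p(89)=49995925, p(90)=56634173, p(91)=64112359, p(92)=72533807, p(93)=82010177, p(94)=92669720, p(95)=104651419, p(96)=118114304, p(97)=133230930, p(98)=150198136, p(99)=169229875, p(100)=190569292, p(101)=214481126, p(102)=241265379, p(103)=271248950, p(104)=304801365, p(105)=342325709, p(106)=384276336, p(107)=431149389, p(108)=483502844, p(109)=541946240, p(110)=607163746, p(111)=679903203, p(112)=761002156, p(113)=851376628, p(114)=952050665, p(115)=1064144451, p(116)=1188908248, p(117)=1327710076, p(118)=1482074143, p(119)=1653668665, p(120)=1844349560, p(121)=2056148051, p(122)=2291320912, p(123)=2552338241, p(124)=2841940500, p(125)=3163127352, p(126)=3519222692, p(127)=3913864295, p(128)=4351078600, p(129)=4835271870, p(130)=5371315400, p(131)=5964539504, p(132)=6620830889, p(133)=7346629512, p(134)=8149040695, p(135)=9035836076, p(136)=10015581680, p(137)=11097645016, p(138)=12292341831, p(139)=13610949895, p(140)=15065878135, p(141)=16670689208, p(142)=18440293320, p(143)=20390982757, p(144)=22540654445, p(145)=24908858009, p(146)=27517052599, p(147)=30388671978, p(148)=33549419497, p(149)=37027355200.
Final step: p(150) = p(149) + p(148) - p(145) - p(143) + p(138) + p(135) - p(128) - p(124) + p(115) + p(110) - p(99) - p(93) + p(80) + p(73) - p(58) - p(50) + p(33) + p(24) - p(5)
= 37027355200 + 33549419497 - 24908858009 - 20390982757 + 12292341831 + 9035836076 - 4351078600 - 2841940500 + 1064144451 + 607163746 - 169229875 - 82010177 + 15796476 + 6185689 - 715220 - 204226 + 10143 + 1575 - 7
= 40853235313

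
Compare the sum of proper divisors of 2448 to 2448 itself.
abundant

Proper divisors of 2448: sum = 1 + 2 + 3 + 4 + 6 + 8 + 9 + 12 + ... + 408 + 612 + 816 + 1224 (29 divisors) = 4806
Since 4806 > 2448, 2448 is abundant.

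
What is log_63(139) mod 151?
74

Baby-step giant-step with step n = ⌈√151⌉ = 13.
Baby steps 63^j mod 151 (j:value) for j=0..12: 0:1, 1:63, 2:43, 3:142, 4:37, 5:66, 6:81, 7:120, 8:10, 9:26, 10:128, 11:61, 12:68.
Giant-step multiplier: 63^(-13) ≡ 63^(150-13) = 63^137 ≡ 89 (mod 151).
Giant steps γ_i = 139·89^i mod 151: γ_0=139, γ_1=140, γ_2=78, γ_3=147, γ_4=97, γ_5=26 (in table at j=9).
x = i·n + j = 5·13 + 9 = 74.
Check: 63^74 ≡ 139 (mod 151).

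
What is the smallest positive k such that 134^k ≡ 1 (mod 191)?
95

191 is prime, so ord(134) divides φ(191) = 190.
Divisors of 190: 1, 2, 5, 10, 19, 38, 95, 190.
Repeated squaring: 134^1 ≡ 134, 134^2 ≡ 2, 134^4 ≡ 4, 134^8 ≡ 16, 134^16 ≡ 65, 134^32 ≡ 23, 134^64 ≡ 147, 134^128 ≡ 26 (mod 191).
Test 134^d mod 191 for each divisor d in increasing order:
134^1 ≡ 134
134^2 ≡ 2
134^5 = 134^4·134^1 ≡ 154
134^10 = 134^8·134^2 ≡ 32
134^19 = 134^16·134^2·134^1 ≡ 39
134^38 = 134^32·134^4·134^2 ≡ 184
134^95 = 134^64·134^16·134^8·134^4·134^2·134^1 ≡ 1  ← first divisor giving 1
The order is 95.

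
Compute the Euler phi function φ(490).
168

490 = 2 × 5 × 7^2
φ(n) = n × ∏(1 - 1/p) for each prime p dividing n
φ(490) = 490 × (1 - 1/2) × (1 - 1/5) × (1 - 1/7) = 168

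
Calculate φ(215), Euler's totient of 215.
168

215 = 5 × 43
φ(n) = n × ∏(1 - 1/p) for each prime p dividing n
φ(215) = 215 × (1 - 1/5) × (1 - 1/43) = 168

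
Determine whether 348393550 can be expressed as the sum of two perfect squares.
Not possible

Factorization: 348393550 = 2 × 5^2 × 191^3
By Fermat: n is sum of two squares iff every prime p ≡ 3 (mod 4) appears to even power.
Prime(s) ≡ 3 (mod 4) with odd exponent: [(191, 3)]
Therefore 348393550 cannot be expressed as a² + b².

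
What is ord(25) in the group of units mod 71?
5

71 is prime, so ord(25) divides φ(71) = 70.
Divisors of 70: 1, 2, 5, 7, 10, 14, 35, 70.
Repeated squaring: 25^1 ≡ 25, 25^2 ≡ 57, 25^4 ≡ 54, 25^8 ≡ 5, 25^16 ≡ 25, 25^32 ≡ 57, 25^64 ≡ 54 (mod 71).
Test 25^d mod 71 for each divisor d in increasing order:
25^1 ≡ 25
25^2 ≡ 57
25^5 = 25^4·25^1 ≡ 1  ← first divisor giving 1
The order is 5.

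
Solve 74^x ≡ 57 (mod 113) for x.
92

Baby-step giant-step with step n = ⌈√113⌉ = 11.
Baby steps 74^j mod 113 (j:value) for j=0..10: 0:1, 1:74, 2:52, 3:6, 4:105, 5:86, 6:36, 7:65, 8:64, 9:103, 10:51.
Giant-step multiplier: 74^(-11) ≡ 74^(112-11) = 74^101 ≡ 108 (mod 113).
Giant steps γ_i = 57·108^i mod 113: γ_0=57, γ_1=54, γ_2=69, γ_3=107, γ_4=30, γ_5=76, γ_6=72, γ_7=92, γ_8=105 (in table at j=4).
x = i·n + j = 8·11 + 4 = 92.
Check: 74^92 ≡ 57 (mod 113).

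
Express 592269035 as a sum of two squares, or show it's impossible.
Not possible

Factorization: 592269035 = 5 × 17 × 191^3
By Fermat: n is sum of two squares iff every prime p ≡ 3 (mod 4) appears to even power.
Prime(s) ≡ 3 (mod 4) with odd exponent: [(191, 3)]
Therefore 592269035 cannot be expressed as a² + b².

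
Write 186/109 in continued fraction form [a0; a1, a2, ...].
[1; 1, 2, 2, 2, 6]

Euclidean algorithm steps:
186 = 1 × 109 + 77
109 = 1 × 77 + 32
77 = 2 × 32 + 13
32 = 2 × 13 + 6
13 = 2 × 6 + 1
6 = 6 × 1 + 0
Continued fraction: [1; 1, 2, 2, 2, 6]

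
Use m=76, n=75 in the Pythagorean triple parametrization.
(151, 11400, 11401)

Euclid's formula: a = m² - n², b = 2mn, c = m² + n²
m = 76, n = 75
a = 76² - 75² = 5776 - 5625 = 151
b = 2 × 76 × 75 = 11400
c = 76² + 75² = 5776 + 5625 = 11401
Verification: 151² + 11400² = 22801 + 129960000 = 129982801 = 11401² ✓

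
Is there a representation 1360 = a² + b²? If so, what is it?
8² + 36² (a=8, b=36)

Factorization: 1360 = 2^4 × 5 × 17
By Fermat: n is sum of two squares iff every prime p ≡ 3 (mod 4) appears to even power.
All primes ≡ 3 (mod 4) appear to even power.
Search a = 0, 1, 2, … for 1360 - a² a perfect square: first hit at a = 8: 1360 - 64 = 1296 = 36².
1360 = 8² + 36² = 64 + 1296 ✓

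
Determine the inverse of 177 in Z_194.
57

gcd(177, 194) = 1, so the inverse exists.
Extended Euclidean algorithm on (194, 177):
194 = 1 × 177 + 17  ⟹  17 = (1)·194 + (-1)·177
177 = 10 × 17 + 7  ⟹  7 = (-10)·194 + (11)·177
17 = 2 × 7 + 3  ⟹  3 = (21)·194 + (-23)·177
7 = 2 × 3 + 1  ⟹  1 = (-52)·194 + (57)·177
So (57)·177 ≡ 1 (mod 194), i.e. 177^(-1) ≡ 57 (mod 194).
Check: 177 × 57 = 10089 ≡ 1 (mod 194)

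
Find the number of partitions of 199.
3646072432125

p(n) counts ways to write n as a sum of positive integers (order ignored).
Euler's pentagonal recurrence: p(k) = p(k-1) + p(k-2) - p(k-5) - p(k-7) + p(k-12) + p(k-15) - ... (offsets j(3j∓1)/2, signs ++--, p(0)=1, p(<0)=0).
DP table for k = 0..198: p(0)=1, p(1)=1, p(2)=2, p(3)=3, p(4)=5, p(5)=7, p(6)=11, p(7)=15, p(8)=22, p(9)=30, p(10)=42, p(11)=56, p(12)=77, p(13)=101, p(14)=135, p(15)=176, p(16)=231, p(17)=297, p(18)=385, p(19)=490, p(20)=627, p(21)=792, p(22)=1002, p(23)=1255, p(24)=1575, p(25)=1958, p(26)=2436, p(27)=3010, p(28)=3718, p(29)=4565, p(30)=5604, p(31)=6842, p(32)=8349, p(33)=10143, p(34)=12310, p(35)=14883, p(36)=17977, p(37)=21637, p(38)=26015, p(39)=31185, p(40)=37338, p(41)=44583, p(42)=53174, p(43)=63261, p(44)=75175, p(45)=89134, p(46)=105558, p(47)=124754, p(48)=147273, p(49)=173525, p(50)=204226, p(51)=239943, p(52)=281589, p(53)=329931, p(54)=386155, p(55)=451276, p(56)=526823, p(57)=614154, p(58)=715220, p(59)=831820, p(60)=966467, p(61)=1121505, p(62)=1300156, p(63)=1505499, p(64)=1741630, p(65)=2012558, p(66)=2323520, p(67)=2679689, p(68)=3087735, p(69)=3554345, p(70)=4087968, p(71)=4697205, p(72)=5392783, p(73)=6185689, p(74)=7089500, p(75)=8118264, p(76)=9289091, p(77)=10619863, p(78)=12132164, p(79)=13848650, p(80)=15796476, p(81)=18004327, p(82)=20506255, p(83)=23338469, p(84)=26543660, p(85)=30167357, p(86)=34262962, p(87)=38887673, p(88)=44108109, p(89)=49995925, p(90)=56634173, p(91)=64112359, p(92)=72533807, p(93)=82010177, p(94)=92669720, p(95)=104651419, p(96)=118114304, p(97)=133230930, p(98)=150198136, p(99)=169229875, p(100)=190569292, p(101)=214481126, p(102)=241265379, p(103)=271248950, p(104)=304801365, p(105)=342325709, p(106)=384276336, p(107)=431149389, p(108)=483502844, p(109)=541946240, p(110)=607163746, p(111)=679903203, p(112)=761002156, p(113)=851376628, p(114)=952050665, p(115)=1064144451, p(116)=1188908248, p(117)=1327710076, p(118)=1482074143, p(119)=1653668665, p(120)=1844349560, p(121)=2056148051, p(122)=2291320912, p(123)=2552338241, p(124)=2841940500, p(125)=3163127352, p(126)=3519222692, p(127)=3913864295, p(128)=4351078600, p(129)=4835271870, p(130)=5371315400, p(131)=5964539504, p(132)=6620830889, p(133)=7346629512, p(134)=8149040695, p(135)=9035836076, p(136)=10015581680, p(137)=11097645016, p(138)=12292341831, p(139)=13610949895, p(140)=15065878135, p(141)=16670689208, p(142)=18440293320, p(143)=20390982757, p(144)=22540654445, p(145)=24908858009, p(146)=27517052599, p(147)=30388671978, p(148)=33549419497, p(149)=37027355200, p(150)=40853235313, p(151)=45060624582, p(152)=49686288421, p(153)=54770336324, p(154)=60356673280, p(155)=66493182097, p(156)=73232243759, p(157)=80630964769, p(158)=88751778802, p(159)=97662728555, p(160)=107438159466, p(161)=118159068427, p(162)=129913904637, p(163)=142798995930, p(164)=156919475295, p(165)=172389800255, p(166)=189334822579, p(167)=207890420102, p(168)=228204732751, p(169)=250438925115, p(170)=274768617130, p(171)=301384802048, p(172)=330495499613, p(173)=362326859895, p(174)=397125074750, p(175)=435157697830, p(176)=476715857290, p(177)=522115831195, p(178)=571701605655, p(179)=625846753120, p(180)=684957390936, p(181)=749474411781, p(182)=819876908323, p(183)=896684817527, p(184)=980462880430, p(185)=1071823774337, p(186)=1171432692373, p(187)=1280011042268, p(188)=1398341745571, p(189)=1527273599625, p(190)=1667727404093, p(191)=1820701100652, p(192)=1987276856363, p(193)=2168627105469, p(194)=2366022741845, p(195)=2580840212973, p(196)=2814570987591, p(197)=3068829878530, p(198)=3345365983698.
Final step: p(199) = p(198) + p(197) - p(194) - p(192) + p(187) + p(184) - p(177) - p(173) + p(164) + p(159) - p(148) - p(142) + p(129) + p(122) - p(107) - p(99) + p(82) + p(73) - p(54) - p(44) + p(23) + p(12)
= 3345365983698 + 3068829878530 - 2366022741845 - 1987276856363 + 1280011042268 + 980462880430 - 522115831195 - 362326859895 + 156919475295 + 97662728555 - 33549419497 - 18440293320 + 4835271870 + 2291320912 - 431149389 - 169229875 + 20506255 + 6185689 - 386155 - 75175 + 1255 + 77
= 3646072432125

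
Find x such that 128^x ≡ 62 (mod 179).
9

Baby-step giant-step with step n = ⌈√179⌉ = 14.
Baby steps 128^j mod 179 (j:value) for j=0..13: 0:1, 1:128, 2:95, 3:167, 4:75, 5:113, 6:144, 7:174, 8:76, 9:62, 10:60, 11:162, 12:151, 13:175.
h = 62 is already in the table at j=9, so x = 9.
Check: 128^9 ≡ 62 (mod 179).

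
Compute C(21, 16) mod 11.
10

Using Lucas' theorem:
Write n=21 and k=16 in base 11:
n in base 11: [1, 10]
k in base 11: [1, 5]
C(21,16) mod 11 = ∏ C(n_i, k_i) mod 11
Digit binomials (mod 11): C(1,1) = 1; C(10,5) = 252 ≡ 10
Product: 1 × 10 = 10 ≡ 10 (mod 11)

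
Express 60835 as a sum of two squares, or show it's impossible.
Not possible

Factorization: 60835 = 5 × 23^3
By Fermat: n is sum of two squares iff every prime p ≡ 3 (mod 4) appears to even power.
Prime(s) ≡ 3 (mod 4) with odd exponent: [(23, 3)]
Therefore 60835 cannot be expressed as a² + b².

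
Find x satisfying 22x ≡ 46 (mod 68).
x ≡ 33 (mod 34)

gcd(22, 68) = 2, which divides 46, so solutions exist.
Divide through by 2: 11x ≡ 23 (mod 34).
Find 11^(-1) mod 34 by the extended Euclidean algorithm:
34 = 3 × 11 + 1  ⟹  1 = (1)·34 + (-3)·11
So (-3)·11 ≡ 1 (mod 34), i.e. 11^(-1) ≡ -3 ≡ 31 (mod 34).
x ≡ 31 × 23 = 713 ≡ 33 (mod 34).
Check: 22 × 33 = 726 ≡ 46 (mod 68).
x ≡ 33 (mod 34), giving 2 solutions mod 68.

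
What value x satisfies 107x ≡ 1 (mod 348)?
335

gcd(107, 348) = 1, so the inverse exists.
Extended Euclidean algorithm on (348, 107):
348 = 3 × 107 + 27  ⟹  27 = (1)·348 + (-3)·107
107 = 3 × 27 + 26  ⟹  26 = (-3)·348 + (10)·107
27 = 1 × 26 + 1  ⟹  1 = (4)·348 + (-13)·107
So (-13)·107 ≡ 1 (mod 348), i.e. 107^(-1) ≡ -13 ≡ 335 (mod 348).
Check: 107 × 335 = 35845 ≡ 1 (mod 348)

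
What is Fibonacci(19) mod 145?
121

Matrix identity: Q^n = [[F_(n+1), F_n], [F_n, F_(n-1)]] with Q = [[1,1],[1,0]].
n = 19 = 10011₂. Square-and-multiply, entries mod 145:
Q^1 = [[1,1],[1,0]]
Q^2 = (Q^1)² = [[2,1],[1,1]]
Q^4 = (Q^2)² = [[5,3],[3,2]]
Q^9 = (Q^4)²·Q = [[55,34],[34,21]]
Q^19 = (Q^9)²·Q = [[95,121],[121,119]]
F_19 mod 145 = Q^19[0][1] = 121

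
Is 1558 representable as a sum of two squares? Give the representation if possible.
Not possible

Factorization: 1558 = 2 × 19 × 41
By Fermat: n is sum of two squares iff every prime p ≡ 3 (mod 4) appears to even power.
Prime(s) ≡ 3 (mod 4) with odd exponent: [(19, 1)]
Therefore 1558 cannot be expressed as a² + b².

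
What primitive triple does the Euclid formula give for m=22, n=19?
(123, 836, 845)

Euclid's formula: a = m² - n², b = 2mn, c = m² + n²
m = 22, n = 19
a = 22² - 19² = 484 - 361 = 123
b = 2 × 22 × 19 = 836
c = 22² + 19² = 484 + 361 = 845
Verification: 123² + 836² = 15129 + 698896 = 714025 = 845² ✓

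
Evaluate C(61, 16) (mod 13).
11

Using Lucas' theorem:
Write n=61 and k=16 in base 13:
n in base 13: [4, 9]
k in base 13: [1, 3]
C(61,16) mod 13 = ∏ C(n_i, k_i) mod 13
Digit binomials (mod 13): C(4,1) = 4; C(9,3) = 84 ≡ 6
Product: 4 × 6 = 24 ≡ 11 (mod 13)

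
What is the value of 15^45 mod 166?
5

Repeated squaring. Binary of 45 = 101101.
15^1 ≡ 15 (mod 166); 15^2 ≡ 59 (mod 166); 15^4 ≡ 161 (mod 166); 15^8 ≡ 25 (mod 166); 15^16 ≡ 127 (mod 166); 15^32 ≡ 27 (mod 166)
15^45 = 15^1 × 15^4 × 15^8 × 15^32 ≡ 5 (mod 166)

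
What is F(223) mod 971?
960

Matrix identity: Q^n = [[F_(n+1), F_n], [F_n, F_(n-1)]] with Q = [[1,1],[1,0]].
n = 223 = 11011111₂. Square-and-multiply, entries mod 971:
Q^1 = [[1,1],[1,0]]
Q^3 = (Q^1)²·Q = [[3,2],[2,1]]
Q^6 = (Q^3)² = [[13,8],[8,5]]
Q^13 = (Q^6)²·Q = [[377,233],[233,144]]
Q^27 = (Q^13)²·Q = [[294,276],[276,18]]
Q^55 = (Q^27)²·Q = [[148,455],[455,664]]
Q^111 = (Q^55)²·Q = [[253,744],[744,480]]
Q^223 = (Q^111)²·Q = [[610,960],[960,621]]
F_223 mod 971 = Q^223[0][1] = 960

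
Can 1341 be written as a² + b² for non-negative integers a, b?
21² + 30² (a=21, b=30)

Factorization: 1341 = 3^2 × 149
By Fermat: n is sum of two squares iff every prime p ≡ 3 (mod 4) appears to even power.
All primes ≡ 3 (mod 4) appear to even power.
Search a = 0, 1, 2, … for 1341 - a² a perfect square: first hit at a = 21: 1341 - 441 = 900 = 30².
1341 = 21² + 30² = 441 + 900 ✓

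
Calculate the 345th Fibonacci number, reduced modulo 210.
160

Matrix identity: Q^n = [[F_(n+1), F_n], [F_n, F_(n-1)]] with Q = [[1,1],[1,0]].
n = 345 = 101011001₂. Square-and-multiply, entries mod 210:
Q^1 = [[1,1],[1,0]]
Q^2 = (Q^1)² = [[2,1],[1,1]]
Q^5 = (Q^2)²·Q = [[8,5],[5,3]]
Q^10 = (Q^5)² = [[89,55],[55,34]]
Q^21 = (Q^10)²·Q = [[71,26],[26,45]]
Q^43 = (Q^21)²·Q = [[123,47],[47,76]]
Q^86 = (Q^43)² = [[118,113],[113,5]]
Q^172 = (Q^86)² = [[23,39],[39,194]]
Q^345 = (Q^172)²·Q = [[13,160],[160,63]]
F_345 mod 210 = Q^345[0][1] = 160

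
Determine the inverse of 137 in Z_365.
8

gcd(137, 365) = 1, so the inverse exists.
Extended Euclidean algorithm on (365, 137):
365 = 2 × 137 + 91  ⟹  91 = (1)·365 + (-2)·137
137 = 1 × 91 + 46  ⟹  46 = (-1)·365 + (3)·137
91 = 1 × 46 + 45  ⟹  45 = (2)·365 + (-5)·137
46 = 1 × 45 + 1  ⟹  1 = (-3)·365 + (8)·137
So (8)·137 ≡ 1 (mod 365), i.e. 137^(-1) ≡ 8 (mod 365).
Check: 137 × 8 = 1096 ≡ 1 (mod 365)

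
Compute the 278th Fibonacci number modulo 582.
17

Matrix identity: Q^n = [[F_(n+1), F_n], [F_n, F_(n-1)]] with Q = [[1,1],[1,0]].
n = 278 = 100010110₂. Square-and-multiply, entries mod 582:
Q^1 = [[1,1],[1,0]]
Q^2 = (Q^1)² = [[2,1],[1,1]]
Q^4 = (Q^2)² = [[5,3],[3,2]]
Q^8 = (Q^4)² = [[34,21],[21,13]]
Q^17 = (Q^8)²·Q = [[256,433],[433,405]]
Q^34 = (Q^17)² = [[437,451],[451,568]]
Q^69 = (Q^34)²·Q = [[233,356],[356,459]]
Q^139 = (Q^69)²·Q = [[189,23],[23,166]]
Q^278 = (Q^139)² = [[166,17],[17,149]]
F_278 mod 582 = Q^278[0][1] = 17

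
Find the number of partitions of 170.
274768617130

p(n) counts ways to write n as a sum of positive integers (order ignored).
Euler's pentagonal recurrence: p(k) = p(k-1) + p(k-2) - p(k-5) - p(k-7) + p(k-12) + p(k-15) - ... (offsets j(3j∓1)/2, signs ++--, p(0)=1, p(<0)=0).
DP table for k = 0..169: p(0)=1, p(1)=1, p(2)=2, p(3)=3, p(4)=5, p(5)=7, p(6)=11, p(7)=15, p(8)=22, p(9)=30, p(10)=42, p(11)=56, p(12)=77, p(13)=101, p(14)=135, p(15)=176, p(16)=231, p(17)=297, p(18)=385, p(19)=490, p(20)=627, p(21)=792, p(22)=1002, p(23)=1255, p(24)=1575, p(25)=1958, p(26)=2436, p(27)=3010, p(28)=3718, p(29)=4565, p(30)=5604, p(31)=6842, p(32)=8349, p(33)=10143, p(34)=12310, p(35)=14883, p(36)=17977, p(37)=21637, p(38)=26015, p(39)=31185, p(40)=37338, p(41)=44583, p(42)=53174, p(43)=63261, p(44)=75175, p(45)=89134, p(46)=105558, p(47)=124754, p(48)=147273, p(49)=173525, p(50)=204226, p(51)=239943, p(52)=281589, p(53)=329931, p(54)=386155, p(55)=451276, p(56)=526823, p(57)=614154, p(58)=715220, p(59)=831820, p(60)=966467, p(61)=1121505, p(62)=1300156, p(63)=1505499, p(64)=1741630, p(65)=2012558, p(66)=2323520, p(67)=2679689, p(68)=3087735, p(69)=3554345, p(70)=4087968, p(71)=4697205, p(72)=5392783, p(73)=6185689, p(74)=7089500, p(75)=8118264, p(76)=9289091, p(77)=10619863, p(78)=12132164, p(79)=13848650, p(80)=15796476, p(81)=18004327, p(82)=20506255, p(83)=23338469, p(84)=26543660, p(85)=30167357, p(86)=34262962, p(87)=38887673, p(88)=44108109, p(89)=49995925, p(90)=56634173, p(91)=64112359, p(92)=72533807, p(93)=82010177, p(94)=92669720, p(95)=104651419, p(96)=118114304, p(97)=133230930, p(98)=150198136, p(99)=169229875, p(100)=190569292, p(101)=214481126, p(102)=241265379, p(103)=271248950, p(104)=304801365, p(105)=342325709, p(106)=384276336, p(107)=431149389, p(108)=483502844, p(109)=541946240, p(110)=607163746, p(111)=679903203, p(112)=761002156, p(113)=851376628, p(114)=952050665, p(115)=1064144451, p(116)=1188908248, p(117)=1327710076, p(118)=1482074143, p(119)=1653668665, p(120)=1844349560, p(121)=2056148051, p(122)=2291320912, p(123)=2552338241, p(124)=2841940500, p(125)=3163127352, p(126)=3519222692, p(127)=3913864295, p(128)=4351078600, p(129)=4835271870, p(130)=5371315400, p(131)=5964539504, p(132)=6620830889, p(133)=7346629512, p(134)=8149040695, p(135)=9035836076, p(136)=10015581680, p(137)=11097645016, p(138)=12292341831, p(139)=13610949895, p(140)=15065878135, p(141)=16670689208, p(142)=18440293320, p(143)=20390982757, p(144)=22540654445, p(145)=24908858009, p(146)=27517052599, p(147)=30388671978, p(148)=33549419497, p(149)=37027355200, p(150)=40853235313, p(151)=45060624582, p(152)=49686288421, p(153)=54770336324, p(154)=60356673280, p(155)=66493182097, p(156)=73232243759, p(157)=80630964769, p(158)=88751778802, p(159)=97662728555, p(160)=107438159466, p(161)=118159068427, p(162)=129913904637, p(163)=142798995930, p(164)=156919475295, p(165)=172389800255, p(166)=189334822579, p(167)=207890420102, p(168)=228204732751, p(169)=250438925115.
Final step: p(170) = p(169) + p(168) - p(165) - p(163) + p(158) + p(155) - p(148) - p(144) + p(135) + p(130) - p(119) - p(113) + p(100) + p(93) - p(78) - p(70) + p(53) + p(44) - p(25) - p(15)
= 250438925115 + 228204732751 - 172389800255 - 142798995930 + 88751778802 + 66493182097 - 33549419497 - 22540654445 + 9035836076 + 5371315400 - 1653668665 - 851376628 + 190569292 + 82010177 - 12132164 - 4087968 + 329931 + 75175 - 1958 - 176
= 274768617130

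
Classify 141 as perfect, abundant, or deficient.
deficient

Proper divisors of 141: sum = 1 + 3 + 47 = 51
Since 51 < 141, 141 is deficient.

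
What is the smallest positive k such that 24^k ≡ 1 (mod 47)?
23

47 is prime, so ord(24) divides φ(47) = 46.
Divisors of 46: 1, 2, 23, 46.
Repeated squaring: 24^1 ≡ 24, 24^2 ≡ 12, 24^4 ≡ 3, 24^8 ≡ 9, 24^16 ≡ 34, 24^32 ≡ 28 (mod 47).
Test 24^d mod 47 for each divisor d in increasing order:
24^1 ≡ 24
24^2 ≡ 12
24^23 = 24^16·24^4·24^2·24^1 ≡ 1  ← first divisor giving 1
The order is 23.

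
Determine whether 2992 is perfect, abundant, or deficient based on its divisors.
abundant

Proper divisors of 2992: sum = 1 + 2 + 4 + 8 + 11 + 16 + 17 + 22 + ... + 272 + 374 + 748 + 1496 (19 divisors) = 3704
Since 3704 > 2992, 2992 is abundant.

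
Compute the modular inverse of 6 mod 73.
61

gcd(6, 73) = 1, so the inverse exists.
Extended Euclidean algorithm on (73, 6):
73 = 12 × 6 + 1  ⟹  1 = (1)·73 + (-12)·6
So (-12)·6 ≡ 1 (mod 73), i.e. 6^(-1) ≡ -12 ≡ 61 (mod 73).
Check: 6 × 61 = 366 ≡ 1 (mod 73)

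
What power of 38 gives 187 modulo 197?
48

Baby-step giant-step with step n = ⌈√197⌉ = 15.
Baby steps 38^j mod 197 (j:value) for j=0..14: 0:1, 1:38, 2:65, 3:106, 4:88, 5:192, 6:7, 7:69, 8:61, 9:151, 10:25, 11:162, 12:49, 13:89, 14:33.
Giant-step multiplier: 38^(-15) ≡ 38^(196-15) = 38^181 ≡ 52 (mod 197).
Giant steps γ_i = 187·52^i mod 197: γ_0=187, γ_1=71, γ_2=146, γ_3=106 (in table at j=3).
x = i·n + j = 3·15 + 3 = 48.
Check: 38^48 ≡ 187 (mod 197).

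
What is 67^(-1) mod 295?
273

gcd(67, 295) = 1, so the inverse exists.
Extended Euclidean algorithm on (295, 67):
295 = 4 × 67 + 27  ⟹  27 = (1)·295 + (-4)·67
67 = 2 × 27 + 13  ⟹  13 = (-2)·295 + (9)·67
27 = 2 × 13 + 1  ⟹  1 = (5)·295 + (-22)·67
So (-22)·67 ≡ 1 (mod 295), i.e. 67^(-1) ≡ -22 ≡ 273 (mod 295).
Check: 67 × 273 = 18291 ≡ 1 (mod 295)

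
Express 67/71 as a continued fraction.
[0; 1, 16, 1, 3]

Euclidean algorithm steps:
67 = 0 × 71 + 67
71 = 1 × 67 + 4
67 = 16 × 4 + 3
4 = 1 × 3 + 1
3 = 3 × 1 + 0
Continued fraction: [0; 1, 16, 1, 3]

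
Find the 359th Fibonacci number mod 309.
280

Matrix identity: Q^n = [[F_(n+1), F_n], [F_n, F_(n-1)]] with Q = [[1,1],[1,0]].
n = 359 = 101100111₂. Square-and-multiply, entries mod 309:
Q^1 = [[1,1],[1,0]]
Q^2 = (Q^1)² = [[2,1],[1,1]]
Q^5 = (Q^2)²·Q = [[8,5],[5,3]]
Q^11 = (Q^5)²·Q = [[144,89],[89,55]]
Q^22 = (Q^11)² = [[229,98],[98,131]]
Q^44 = (Q^22)² = [[245,54],[54,191]]
Q^89 = (Q^44)²·Q = [[274,214],[214,60]]
Q^179 = (Q^89)²·Q = [[150,53],[53,97]]
Q^359 = (Q^179)²·Q = [[84,280],[280,113]]
F_359 mod 309 = Q^359[0][1] = 280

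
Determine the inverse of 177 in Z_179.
89

gcd(177, 179) = 1, so the inverse exists.
Extended Euclidean algorithm on (179, 177):
179 = 1 × 177 + 2  ⟹  2 = (1)·179 + (-1)·177
177 = 88 × 2 + 1  ⟹  1 = (-88)·179 + (89)·177
So (89)·177 ≡ 1 (mod 179), i.e. 177^(-1) ≡ 89 (mod 179).
Check: 177 × 89 = 15753 ≡ 1 (mod 179)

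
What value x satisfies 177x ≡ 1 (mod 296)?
97

gcd(177, 296) = 1, so the inverse exists.
Extended Euclidean algorithm on (296, 177):
296 = 1 × 177 + 119  ⟹  119 = (1)·296 + (-1)·177
177 = 1 × 119 + 58  ⟹  58 = (-1)·296 + (2)·177
119 = 2 × 58 + 3  ⟹  3 = (3)·296 + (-5)·177
58 = 19 × 3 + 1  ⟹  1 = (-58)·296 + (97)·177
So (97)·177 ≡ 1 (mod 296), i.e. 177^(-1) ≡ 97 (mod 296).
Check: 177 × 97 = 17169 ≡ 1 (mod 296)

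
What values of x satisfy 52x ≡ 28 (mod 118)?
x ≡ 55 (mod 59)

gcd(52, 118) = 2, which divides 28, so solutions exist.
Divide through by 2: 26x ≡ 14 (mod 59).
Find 26^(-1) mod 59 by the extended Euclidean algorithm:
59 = 2 × 26 + 7  ⟹  7 = (1)·59 + (-2)·26
26 = 3 × 7 + 5  ⟹  5 = (-3)·59 + (7)·26
7 = 1 × 5 + 2  ⟹  2 = (4)·59 + (-9)·26
5 = 2 × 2 + 1  ⟹  1 = (-11)·59 + (25)·26
So (25)·26 ≡ 1 (mod 59), i.e. 26^(-1) ≡ 25 (mod 59).
x ≡ 25 × 14 = 350 ≡ 55 (mod 59).
Check: 52 × 55 = 2860 ≡ 28 (mod 118).
x ≡ 55 (mod 59), giving 2 solutions mod 118.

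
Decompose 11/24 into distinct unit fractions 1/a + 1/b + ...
1/3 + 1/8

Greedy algorithm:
11/24: ceiling(24/11) = 3, use 1/3
1/8: ceiling(8/1) = 8, use 1/8
Result: 11/24 = 1/3 + 1/8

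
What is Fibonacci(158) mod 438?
347

Matrix identity: Q^n = [[F_(n+1), F_n], [F_n, F_(n-1)]] with Q = [[1,1],[1,0]].
n = 158 = 10011110₂. Square-and-multiply, entries mod 438:
Q^1 = [[1,1],[1,0]]
Q^2 = (Q^1)² = [[2,1],[1,1]]
Q^4 = (Q^2)² = [[5,3],[3,2]]
Q^9 = (Q^4)²·Q = [[55,34],[34,21]]
Q^19 = (Q^9)²·Q = [[195,239],[239,394]]
Q^39 = (Q^19)²·Q = [[273,100],[100,173]]
Q^79 = (Q^39)²·Q = [[357,433],[433,362]]
Q^158 = (Q^79)² = [[16,347],[347,107]]
F_158 mod 438 = Q^158[0][1] = 347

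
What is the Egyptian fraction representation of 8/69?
1/9 + 1/207

Greedy algorithm:
8/69: ceiling(69/8) = 9, use 1/9
1/207: ceiling(207/1) = 207, use 1/207
Result: 8/69 = 1/9 + 1/207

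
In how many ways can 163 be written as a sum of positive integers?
142798995930

p(n) counts ways to write n as a sum of positive integers (order ignored).
Euler's pentagonal recurrence: p(k) = p(k-1) + p(k-2) - p(k-5) - p(k-7) + p(k-12) + p(k-15) - ... (offsets j(3j∓1)/2, signs ++--, p(0)=1, p(<0)=0).
DP table for k = 0..162: p(0)=1, p(1)=1, p(2)=2, p(3)=3, p(4)=5, p(5)=7, p(6)=11, p(7)=15, p(8)=22, p(9)=30, p(10)=42, p(11)=56, p(12)=77, p(13)=101, p(14)=135, p(15)=176, p(16)=231, p(17)=297, p(18)=385, p(19)=490, p(20)=627, p(21)=792, p(22)=1002, p(23)=1255, p(24)=1575, p(25)=1958, p(26)=2436, p(27)=3010, p(28)=3718, p(29)=4565, p(30)=5604, p(31)=6842, p(32)=8349, p(33)=10143, p(34)=12310, p(35)=14883, p(36)=17977, p(37)=21637, p(38)=26015, p(39)=31185, p(40)=37338, p(41)=44583, p(42)=53174, p(43)=63261, p(44)=75175, p(45)=89134, p(46)=105558, p(47)=124754, p(48)=147273, p(49)=173525, p(50)=204226, p(51)=239943, p(52)=281589, p(53)=329931, p(54)=386155, p(55)=451276, p(56)=526823, p(57)=614154, p(58)=715220, p(59)=831820, p(60)=966467, p(61)=1121505, p(62)=1300156, p(63)=1505499, p(64)=1741630, p(65)=2012558, p(66)=2323520, p(67)=2679689, p(68)=3087735, p(69)=3554345, p(70)=4087968, p(71)=4697205, p(72)=5392783, p(73)=6185689, p(74)=7089500, p(75)=8118264, p(76)=9289091, p(77)=10619863, p(78)=12132164, p(79)=13848650, p(80)=15796476, p(81)=18004327, p(82)=20506255, p(83)=23338469, p(84)=26543660, p(85)=30167357, p(86)=34262962, p(87)=38887673, p(88)=44108109, p(89)=49995925, p(90)=56634173, p(91)=64112359, p(92)=72533807, p(93)=82010177, p(94)=92669720, p(95)=104651419, p(96)=118114304, p(97)=133230930, p(98)=150198136, p(99)=169229875, p(100)=190569292, p(101)=214481126, p(102)=241265379, p(103)=271248950, p(104)=304801365, p(105)=342325709, p(106)=384276336, p(107)=431149389, p(108)=483502844, p(109)=541946240, p(110)=607163746, p(111)=679903203, p(112)=761002156, p(113)=851376628, p(114)=952050665, p(115)=1064144451, p(116)=1188908248, p(117)=1327710076, p(118)=1482074143, p(119)=1653668665, p(120)=1844349560, p(121)=2056148051, p(122)=2291320912, p(123)=2552338241, p(124)=2841940500, p(125)=3163127352, p(126)=3519222692, p(127)=3913864295, p(128)=4351078600, p(129)=4835271870, p(130)=5371315400, p(131)=5964539504, p(132)=6620830889, p(133)=7346629512, p(134)=8149040695, p(135)=9035836076, p(136)=10015581680, p(137)=11097645016, p(138)=12292341831, p(139)=13610949895, p(140)=15065878135, p(141)=16670689208, p(142)=18440293320, p(143)=20390982757, p(144)=22540654445, p(145)=24908858009, p(146)=27517052599, p(147)=30388671978, p(148)=33549419497, p(149)=37027355200, p(150)=40853235313, p(151)=45060624582, p(152)=49686288421, p(153)=54770336324, p(154)=60356673280, p(155)=66493182097, p(156)=73232243759, p(157)=80630964769, p(158)=88751778802, p(159)=97662728555, p(160)=107438159466, p(161)=118159068427, p(162)=129913904637.
Final step: p(163) = p(162) + p(161) - p(158) - p(156) + p(151) + p(148) - p(141) - p(137) + p(128) + p(123) - p(112) - p(106) + p(93) + p(86) - p(71) - p(63) + p(46) + p(37) - p(18) - p(8)
= 129913904637 + 118159068427 - 88751778802 - 73232243759 + 45060624582 + 33549419497 - 16670689208 - 11097645016 + 4351078600 + 2552338241 - 761002156 - 384276336 + 82010177 + 34262962 - 4697205 - 1505499 + 105558 + 21637 - 385 - 22
= 142798995930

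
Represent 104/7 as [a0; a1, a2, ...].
[14; 1, 6]

Euclidean algorithm steps:
104 = 14 × 7 + 6
7 = 1 × 6 + 1
6 = 6 × 1 + 0
Continued fraction: [14; 1, 6]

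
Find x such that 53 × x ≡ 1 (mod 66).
5

gcd(53, 66) = 1, so the inverse exists.
Extended Euclidean algorithm on (66, 53):
66 = 1 × 53 + 13  ⟹  13 = (1)·66 + (-1)·53
53 = 4 × 13 + 1  ⟹  1 = (-4)·66 + (5)·53
So (5)·53 ≡ 1 (mod 66), i.e. 53^(-1) ≡ 5 (mod 66).
Check: 53 × 5 = 265 ≡ 1 (mod 66)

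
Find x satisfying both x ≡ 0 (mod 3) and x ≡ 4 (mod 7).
18

Using Chinese Remainder Theorem:
M = 3 × 7 = 21
M1 = 7, M2 = 3
y1 = 7^(-1) mod 3 = 1
y2 = 3^(-1) mod 7 = 5
x = (0×7×1 + 4×3×5) mod 21 = 18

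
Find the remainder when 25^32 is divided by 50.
25

Repeated squaring. Binary of 32 = 100000.
25^1 ≡ 25 (mod 50); 25^2 ≡ 25 (mod 50); 25^4 ≡ 25 (mod 50); 25^8 ≡ 25 (mod 50); 25^16 ≡ 25 (mod 50); 25^32 ≡ 25 (mod 50)
25^32 = 25^32 ≡ 25 (mod 50)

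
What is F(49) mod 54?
37

Matrix identity: Q^n = [[F_(n+1), F_n], [F_n, F_(n-1)]] with Q = [[1,1],[1,0]].
n = 49 = 110001₂. Square-and-multiply, entries mod 54:
Q^1 = [[1,1],[1,0]]
Q^3 = (Q^1)²·Q = [[3,2],[2,1]]
Q^6 = (Q^3)² = [[13,8],[8,5]]
Q^12 = (Q^6)² = [[17,36],[36,35]]
Q^24 = (Q^12)² = [[19,36],[36,37]]
Q^49 = (Q^24)²·Q = [[1,37],[37,18]]
F_49 mod 54 = Q^49[0][1] = 37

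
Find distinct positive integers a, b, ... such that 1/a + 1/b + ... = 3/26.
1/9 + 1/234

Greedy algorithm:
3/26: ceiling(26/3) = 9, use 1/9
1/234: ceiling(234/1) = 234, use 1/234
Result: 3/26 = 1/9 + 1/234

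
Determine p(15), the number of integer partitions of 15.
176

p(n) counts ways to write n as a sum of positive integers (order ignored).
Euler's pentagonal recurrence: p(k) = p(k-1) + p(k-2) - p(k-5) - p(k-7) + p(k-12) + p(k-15) - ... (offsets j(3j∓1)/2, signs ++--, p(0)=1, p(<0)=0).
DP table for k = 0..14: p(0)=1, p(1)=1, p(2)=2, p(3)=3, p(4)=5, p(5)=7, p(6)=11, p(7)=15, p(8)=22, p(9)=30, p(10)=42, p(11)=56, p(12)=77, p(13)=101, p(14)=135.
Final step: p(15) = p(14) + p(13) - p(10) - p(8) + p(3) + p(0)
= 135 + 101 - 42 - 22 + 3 + 1
= 176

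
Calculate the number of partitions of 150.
40853235313

p(n) counts ways to write n as a sum of positive integers (order ignored).
Euler's pentagonal recurrence: p(k) = p(k-1) + p(k-2) - p(k-5) - p(k-7) + p(k-12) + p(k-15) - ... (offsets j(3j∓1)/2, signs ++--, p(0)=1, p(<0)=0).
DP table for k = 0..149: p(0)=1, p(1)=1, p(2)=2, p(3)=3, p(4)=5, p(5)=7, p(6)=11, p(7)=15, p(8)=22, p(9)=30, p(10)=42, p(11)=56, p(12)=77, p(13)=101, p(14)=135, p(15)=176, p(16)=231, p(17)=297, p(18)=385, p(19)=490, p(20)=627, p(21)=792, p(22)=1002, p(23)=1255, p(24)=1575, p(25)=1958, p(26)=2436, p(27)=3010, p(28)=3718, p(29)=4565, p(30)=5604, p(31)=6842, p(32)=8349, p(33)=10143, p(34)=12310, p(35)=14883, p(36)=17977, p(37)=21637, p(38)=26015, p(39)=31185, p(40)=37338, p(41)=44583, p(42)=53174, p(43)=63261, p(44)=75175, p(45)=89134, p(46)=105558, p(47)=124754, p(48)=147273, p(49)=173525, p(50)=204226, p(51)=239943, p(52)=281589, p(53)=329931, p(54)=386155, p(55)=451276, p(56)=526823, p(57)=614154, p(58)=715220, p(59)=831820, p(60)=966467, p(61)=1121505, p(62)=1300156, p(63)=1505499, p(64)=1741630, p(65)=2012558, p(66)=2323520, p(67)=2679689, p(68)=3087735, p(69)=3554345, p(70)=4087968, p(71)=4697205, p(72)=5392783, p(73)=6185689, p(74)=7089500, p(75)=8118264, p(76)=9289091, p(77)=10619863, p(78)=12132164, p(79)=13848650, p(80)=15796476, p(81)=18004327, p(82)=20506255, p(83)=23338469, p(84)=26543660, p(85)=30167357, p(86)=34262962, p(87)=38887673, p(88)=44108109, p(89)=49995925, p(90)=56634173, p(91)=64112359, p(92)=72533807, p(93)=82010177, p(94)=92669720, p(95)=104651419, p(96)=118114304, p(97)=133230930, p(98)=150198136, p(99)=169229875, p(100)=190569292, p(101)=214481126, p(102)=241265379, p(103)=271248950, p(104)=304801365, p(105)=342325709, p(106)=384276336, p(107)=431149389, p(108)=483502844, p(109)=541946240, p(110)=607163746, p(111)=679903203, p(112)=761002156, p(113)=851376628, p(114)=952050665, p(115)=1064144451, p(116)=1188908248, p(117)=1327710076, p(118)=1482074143, p(119)=1653668665, p(120)=1844349560, p(121)=2056148051, p(122)=2291320912, p(123)=2552338241, p(124)=2841940500, p(125)=3163127352, p(126)=3519222692, p(127)=3913864295, p(128)=4351078600, p(129)=4835271870, p(130)=5371315400, p(131)=5964539504, p(132)=6620830889, p(133)=7346629512, p(134)=8149040695, p(135)=9035836076, p(136)=10015581680, p(137)=11097645016, p(138)=12292341831, p(139)=13610949895, p(140)=15065878135, p(141)=16670689208, p(142)=18440293320, p(143)=20390982757, p(144)=22540654445, p(145)=24908858009, p(146)=27517052599, p(147)=30388671978, p(148)=33549419497, p(149)=37027355200.
Final step: p(150) = p(149) + p(148) - p(145) - p(143) + p(138) + p(135) - p(128) - p(124) + p(115) + p(110) - p(99) - p(93) + p(80) + p(73) - p(58) - p(50) + p(33) + p(24) - p(5)
= 37027355200 + 33549419497 - 24908858009 - 20390982757 + 12292341831 + 9035836076 - 4351078600 - 2841940500 + 1064144451 + 607163746 - 169229875 - 82010177 + 15796476 + 6185689 - 715220 - 204226 + 10143 + 1575 - 7
= 40853235313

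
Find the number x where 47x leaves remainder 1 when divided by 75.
8

gcd(47, 75) = 1, so the inverse exists.
Extended Euclidean algorithm on (75, 47):
75 = 1 × 47 + 28  ⟹  28 = (1)·75 + (-1)·47
47 = 1 × 28 + 19  ⟹  19 = (-1)·75 + (2)·47
28 = 1 × 19 + 9  ⟹  9 = (2)·75 + (-3)·47
19 = 2 × 9 + 1  ⟹  1 = (-5)·75 + (8)·47
So (8)·47 ≡ 1 (mod 75), i.e. 47^(-1) ≡ 8 (mod 75).
Check: 47 × 8 = 376 ≡ 1 (mod 75)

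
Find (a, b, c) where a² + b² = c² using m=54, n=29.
(2075, 3132, 3757)

Euclid's formula: a = m² - n², b = 2mn, c = m² + n²
m = 54, n = 29
a = 54² - 29² = 2916 - 841 = 2075
b = 2 × 54 × 29 = 3132
c = 54² + 29² = 2916 + 841 = 3757
Verification: 2075² + 3132² = 4305625 + 9809424 = 14115049 = 3757² ✓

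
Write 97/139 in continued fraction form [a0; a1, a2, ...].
[0; 1, 2, 3, 4, 3]

Euclidean algorithm steps:
97 = 0 × 139 + 97
139 = 1 × 97 + 42
97 = 2 × 42 + 13
42 = 3 × 13 + 3
13 = 4 × 3 + 1
3 = 3 × 1 + 0
Continued fraction: [0; 1, 2, 3, 4, 3]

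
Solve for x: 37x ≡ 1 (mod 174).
127

gcd(37, 174) = 1, so the inverse exists.
Extended Euclidean algorithm on (174, 37):
174 = 4 × 37 + 26  ⟹  26 = (1)·174 + (-4)·37
37 = 1 × 26 + 11  ⟹  11 = (-1)·174 + (5)·37
26 = 2 × 11 + 4  ⟹  4 = (3)·174 + (-14)·37
11 = 2 × 4 + 3  ⟹  3 = (-7)·174 + (33)·37
4 = 1 × 3 + 1  ⟹  1 = (10)·174 + (-47)·37
So (-47)·37 ≡ 1 (mod 174), i.e. 37^(-1) ≡ -47 ≡ 127 (mod 174).
Check: 37 × 127 = 4699 ≡ 1 (mod 174)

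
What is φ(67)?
66

67 = 67
φ(n) = n × ∏(1 - 1/p) for each prime p dividing n
φ(67) = 67 × (1 - 1/67) = 66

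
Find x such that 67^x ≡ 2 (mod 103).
74

Baby-step giant-step with step n = ⌈√103⌉ = 11.
Baby steps 67^j mod 103 (j:value) for j=0..10: 0:1, 1:67, 2:60, 3:3, 4:98, 5:77, 6:9, 7:88, 8:25, 9:27, 10:58.
Giant-step multiplier: 67^(-11) ≡ 67^(102-11) = 67^91 ≡ 11 (mod 103).
Giant steps γ_i = 2·11^i mod 103: γ_0=2, γ_1=22, γ_2=36, γ_3=87, γ_4=30, γ_5=21, γ_6=25 (in table at j=8).
x = i·n + j = 6·11 + 8 = 74.
Check: 67^74 ≡ 2 (mod 103).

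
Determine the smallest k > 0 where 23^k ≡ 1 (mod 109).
36

109 is prime, so ord(23) divides φ(109) = 108.
Divisors of 108: 1, 2, 3, 4, 6, 9, 12, 18, 27, 36, 54, 108.
Repeated squaring: 23^1 ≡ 23, 23^2 ≡ 93, 23^4 ≡ 38, 23^8 ≡ 27, 23^16 ≡ 75, 23^32 ≡ 66, 23^64 ≡ 105 (mod 109).
Test 23^d mod 109 for each divisor d in increasing order:
23^1 ≡ 23
23^2 ≡ 93
23^3 = 23^2·23^1 ≡ 68
23^4 ≡ 38
23^6 = 23^4·23^2 ≡ 46
23^9 = 23^8·23^1 ≡ 76
23^12 = 23^8·23^4 ≡ 45
23^18 = 23^16·23^2 ≡ 108
23^27 = 23^16·23^8·23^2·23^1 ≡ 33
23^36 = 23^32·23^4 ≡ 1  ← first divisor giving 1
The order is 36.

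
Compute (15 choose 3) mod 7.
0

Using Lucas' theorem:
Write n=15 and k=3 in base 7:
n in base 7: [2, 1]
k in base 7: [0, 3]
C(15,3) mod 7 = ∏ C(n_i, k_i) mod 7
Digit binomials (mod 7): C(2,0) = 1; C(1,3) = 0 (k_i > n_i)
Product: 1 × 0 = 0 ≡ 0 (mod 7)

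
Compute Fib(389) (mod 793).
548

Matrix identity: Q^n = [[F_(n+1), F_n], [F_n, F_(n-1)]] with Q = [[1,1],[1,0]].
n = 389 = 110000101₂. Square-and-multiply, entries mod 793:
Q^1 = [[1,1],[1,0]]
Q^3 = (Q^1)²·Q = [[3,2],[2,1]]
Q^6 = (Q^3)² = [[13,8],[8,5]]
Q^12 = (Q^6)² = [[233,144],[144,89]]
Q^24 = (Q^12)² = [[483,374],[374,109]]
Q^48 = (Q^24)² = [[455,161],[161,294]]
Q^97 = (Q^48)²·Q = [[650,597],[597,53]]
Q^194 = (Q^97)² = [[183,194],[194,782]]
Q^389 = (Q^194)²·Q = [[610,548],[548,62]]
F_389 mod 793 = Q^389[0][1] = 548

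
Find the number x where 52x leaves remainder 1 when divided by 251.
140

gcd(52, 251) = 1, so the inverse exists.
Extended Euclidean algorithm on (251, 52):
251 = 4 × 52 + 43  ⟹  43 = (1)·251 + (-4)·52
52 = 1 × 43 + 9  ⟹  9 = (-1)·251 + (5)·52
43 = 4 × 9 + 7  ⟹  7 = (5)·251 + (-24)·52
9 = 1 × 7 + 2  ⟹  2 = (-6)·251 + (29)·52
7 = 3 × 2 + 1  ⟹  1 = (23)·251 + (-111)·52
So (-111)·52 ≡ 1 (mod 251), i.e. 52^(-1) ≡ -111 ≡ 140 (mod 251).
Check: 52 × 140 = 7280 ≡ 1 (mod 251)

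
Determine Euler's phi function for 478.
238

478 = 2 × 239
φ(n) = n × ∏(1 - 1/p) for each prime p dividing n
φ(478) = 478 × (1 - 1/2) × (1 - 1/239) = 238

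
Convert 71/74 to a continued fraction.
[0; 1, 23, 1, 2]

Euclidean algorithm steps:
71 = 0 × 74 + 71
74 = 1 × 71 + 3
71 = 23 × 3 + 2
3 = 1 × 2 + 1
2 = 2 × 1 + 0
Continued fraction: [0; 1, 23, 1, 2]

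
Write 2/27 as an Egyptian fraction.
1/14 + 1/378

Greedy algorithm:
2/27: ceiling(27/2) = 14, use 1/14
1/378: ceiling(378/1) = 378, use 1/378
Result: 2/27 = 1/14 + 1/378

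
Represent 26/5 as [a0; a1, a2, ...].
[5; 5]

Euclidean algorithm steps:
26 = 5 × 5 + 1
5 = 5 × 1 + 0
Continued fraction: [5; 5]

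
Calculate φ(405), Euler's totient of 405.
216

405 = 3^4 × 5
φ(n) = n × ∏(1 - 1/p) for each prime p dividing n
φ(405) = 405 × (1 - 1/3) × (1 - 1/5) = 216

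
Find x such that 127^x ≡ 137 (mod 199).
171

Baby-step giant-step with step n = ⌈√199⌉ = 15.
Baby steps 127^j mod 199 (j:value) for j=0..14: 0:1, 1:127, 2:10, 3:76, 4:100, 5:163, 6:5, 7:38, 8:50, 9:181, 10:102, 11:19, 12:25, 13:190, 14:51.
Giant-step multiplier: 127^(-15) ≡ 127^(198-15) = 127^183 ≡ 42 (mod 199).
Giant steps γ_i = 137·42^i mod 199: γ_0=137, γ_1=182, γ_2=82, γ_3=61, γ_4=174, γ_5=144, γ_6=78, γ_7=92, γ_8=83, γ_9=103, γ_10=147, γ_11=5 (in table at j=6).
x = i·n + j = 11·15 + 6 = 171.
Check: 127^171 ≡ 137 (mod 199).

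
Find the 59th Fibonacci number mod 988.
613

Matrix identity: Q^n = [[F_(n+1), F_n], [F_n, F_(n-1)]] with Q = [[1,1],[1,0]].
n = 59 = 111011₂. Square-and-multiply, entries mod 988:
Q^1 = [[1,1],[1,0]]
Q^3 = (Q^1)²·Q = [[3,2],[2,1]]
Q^7 = (Q^3)²·Q = [[21,13],[13,8]]
Q^14 = (Q^7)² = [[610,377],[377,233]]
Q^29 = (Q^14)²·Q = [[144,469],[469,663]]
Q^59 = (Q^29)²·Q = [[692,613],[613,79]]
F_59 mod 988 = Q^59[0][1] = 613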